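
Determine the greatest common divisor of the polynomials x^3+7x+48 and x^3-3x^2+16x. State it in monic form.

Euclidean algorithm in ℚ[x]:
  x^3+7x+48 = (x^3-3x^2+16x) + (3x^2-9x+48)
  x^3-3x^2+16x = ((1/3)x)(3x^2-9x+48) + (0)
Last nonzero remainder: 3x^2-9x+48. Dividing through by 3 gives the monic gcd x^2-3x+16.

x^2-3x+16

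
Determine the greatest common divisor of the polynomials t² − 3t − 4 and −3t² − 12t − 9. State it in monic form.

t + 1

Euclidean algorithm in ℚ[t]:
  t² − 3t − 4 = (−1/3)(−3t² − 12t − 9) + (−7t − 7)
  −3t² − 12t − 9 = ((3/7)t + 9/7)(−7t − 7) + (0)
Last nonzero remainder: −7t − 7. Dividing through by −7 gives the monic gcd t + 1.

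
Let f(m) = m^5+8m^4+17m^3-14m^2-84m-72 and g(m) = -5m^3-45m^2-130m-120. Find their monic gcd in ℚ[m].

m^2+5m+6

Repeated division with remainder:
  m^5+8m^4+17m^3-14m^2-84m-72 = (-(1/5)m^2+(1/5)m)(-5m^3-45m^2-130m-120) + (-12m^2-60m-72)
  -5m^3-45m^2-130m-120 = ((5/12)m+5/3)(-12m^2-60m-72) + (0)
Last nonzero remainder: -12m^2-60m-72. Dividing through by -12 gives the monic gcd m^2+5m+6.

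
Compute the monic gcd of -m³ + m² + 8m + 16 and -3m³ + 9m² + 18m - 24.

Euclidean algorithm in ℚ[m]:
  -m³ + m² + 8m + 16 = (1/3)(-3m³ + 9m² + 18m - 24) + (-2m² + 2m + 24)
  -3m³ + 9m² + 18m - 24 = ((3/2)m - 3)(-2m² + 2m + 24) + (-12m + 48)
  -2m² + 2m + 24 = ((1/6)m + 1/2)(-12m + 48) + (0)
Last nonzero remainder: -12m + 48. Dividing through by -12 gives the monic gcd m - 4.

m - 4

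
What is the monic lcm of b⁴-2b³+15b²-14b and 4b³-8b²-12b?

b⁶-4b⁵+16b⁴-38b³-17b²+42b

By polynomial division,
  b⁴-2b³+15b²-14b = ((1/4)b)(4b³-8b²-12b) + (18b²-14b)
  4b³-8b²-12b = ((2/9)b-22/81)(18b²-14b) + (-(1280/81)b)
  18b²-14b = (-(729/640)b+567/640)(-(1280/81)b) + (0)
Last nonzero remainder: -(1280/81)b. Dividing through by -1280/81 gives the monic gcd b.
Then lcm(f, g) = f·g / gcd(f, g); expanding and making the result monic gives the answer.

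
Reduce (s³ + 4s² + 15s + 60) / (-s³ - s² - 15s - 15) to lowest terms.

Apply the Euclidean algorithm:
  s³ + 4s² + 15s + 60 = (-1)(-s³ - s² - 15s - 15) + (3s² + 45)
  -s³ - s² - 15s - 15 = (-(1/3)s - 1/3)(3s² + 45) + (0)
Last nonzero remainder: 3s² + 45. Dividing through by 3 gives the monic gcd s² + 15.
Cancel s² + 15 from numerator and denominator to get the reduced form.

(-s - 4)/(s + 1)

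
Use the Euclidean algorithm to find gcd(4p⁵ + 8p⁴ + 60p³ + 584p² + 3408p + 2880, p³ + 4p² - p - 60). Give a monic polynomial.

p² + 7p + 20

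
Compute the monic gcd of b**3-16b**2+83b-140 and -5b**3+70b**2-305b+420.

Euclidean algorithm in ℚ[b]:
  b**3-16b**2+83b-140 = (-1/5)(-5b**3+70b**2-305b+420) + (-2b**2+22b-56)
  -5b**3+70b**2-305b+420 = ((5/2)b-15/2)(-2b**2+22b-56) + (0)
Last nonzero remainder: -2b**2+22b-56. Dividing through by -2 gives the monic gcd b**2-11b+28.

b**2-11b+28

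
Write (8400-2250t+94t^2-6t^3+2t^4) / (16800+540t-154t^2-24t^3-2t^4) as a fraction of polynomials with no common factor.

Repeated division with remainder:
  2t^4-6t^3+94t^2-2250t+8400 = (-1)(-2t^4-24t^3-154t^2+540t+16800) + (-30t^3-60t^2-1710t+25200)
  -2t^4-24t^3-154t^2+540t+16800 = ((1/15)t+2/3)(-30t^3-60t^2-1710t+25200) + (0)
Last nonzero remainder: -30t^3-60t^2-1710t+25200. Dividing through by -30 gives the monic gcd t^3+2t^2+57t-840.
Cancel t^3+2t^2+57t-840 from numerator and denominator to get the reduced form.

(5-t)/(10+t)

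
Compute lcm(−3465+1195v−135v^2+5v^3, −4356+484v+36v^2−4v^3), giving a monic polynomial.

−7623+1936v−58v^2−16v^3+v^4

Apply the Euclidean algorithm:
  5v^3−135v^2+1195v−3465 = (−5/4)(−4v^3+36v^2+484v−4356) + (−90v^2+1800v−8910)
  −4v^3+36v^2+484v−4356 = ((2/45)v+22/45)(−90v^2+1800v−8910) + (0)
Last nonzero remainder: −90v^2+1800v−8910. Dividing through by −90 gives the monic gcd v^2−20v+99.
Then lcm(f, g) = f·g / gcd(f, g); expanding and making the result monic gives the answer.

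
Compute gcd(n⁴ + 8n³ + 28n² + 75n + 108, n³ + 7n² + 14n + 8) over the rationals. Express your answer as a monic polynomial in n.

By polynomial division,
  n⁴ + 8n³ + 28n² + 75n + 108 = (n + 1)(n³ + 7n² + 14n + 8) + (7n² + 53n + 100)
  n³ + 7n² + 14n + 8 = ((1/7)n - 4/49)(7n² + 53n + 100) + ((198/49)n + 792/49)
  7n² + 53n + 100 = ((343/198)n + 1225/198)((198/49)n + 792/49) + (0)
Last nonzero remainder: (198/49)n + 792/49. Dividing through by 198/49 gives the monic gcd n + 4.

n + 4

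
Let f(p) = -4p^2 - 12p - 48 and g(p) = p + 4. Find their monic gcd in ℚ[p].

1

Repeated division with remainder:
  -4p^2 - 12p - 48 = (-4p + 4)(p + 4) + (-64)
  p + 4 = (-(1/64)p - 1/16)(-64) + (0)
The last nonzero remainder is the constant -64, so the polynomials are coprime and gcd = 1.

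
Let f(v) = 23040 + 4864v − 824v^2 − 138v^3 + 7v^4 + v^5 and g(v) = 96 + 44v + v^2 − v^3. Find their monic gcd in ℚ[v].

−32 − 4v + v^2

By polynomial division,
  v^5 + 7v^4 − 138v^3 − 824v^2 + 4864v + 23040 = (−v^2 − 8v + 86)(−v^3 + v^2 + 44v + 96) + (−462v^2 + 1848v + 14784)
  −v^3 + v^2 + 44v + 96 = ((1/462)v + 1/154)(−462v^2 + 1848v + 14784) + (0)
Last nonzero remainder: −462v^2 + 1848v + 14784. Dividing through by −462 gives the monic gcd v^2 − 4v − 32.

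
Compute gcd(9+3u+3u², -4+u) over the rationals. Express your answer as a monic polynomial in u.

Apply the Euclidean algorithm:
  3u²+3u+9 = (3u+15)(u-4) + (69)
  u-4 = ((1/69)u-4/69)(69) + (0)
The last nonzero remainder is the constant 69, so the polynomials are coprime and gcd = 1.

1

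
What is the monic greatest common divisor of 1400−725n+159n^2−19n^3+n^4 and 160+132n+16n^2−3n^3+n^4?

40−7n+n^2

Apply the Euclidean algorithm:
  n^4−19n^3+159n^2−725n+1400 = (n^4−3n^3+16n^2+132n+160) + (−16n^3+143n^2−857n+1240)
  n^4−3n^3+16n^2+132n+160 = (−(1/16)n−95/256)(−16n^3+143n^2−857n+1240) + ((3969/256)n^2−(27783/256)n+19845/32)
  −16n^3+143n^2−857n+1240 = (−(4096/3969)n+7936/3969)((3969/256)n^2−(27783/256)n+19845/32) + (0)
Last nonzero remainder: (3969/256)n^2−(27783/256)n+19845/32. Dividing through by 3969/256 gives the monic gcd n^2−7n+40.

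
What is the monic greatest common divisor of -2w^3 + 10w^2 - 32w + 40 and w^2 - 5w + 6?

Euclidean algorithm in ℚ[w]:
  -2w^3 + 10w^2 - 32w + 40 = (-2w)(w^2 - 5w + 6) + (-20w + 40)
  w^2 - 5w + 6 = (-(1/20)w + 3/20)(-20w + 40) + (0)
Last nonzero remainder: -20w + 40. Dividing through by -20 gives the monic gcd w - 2.

w - 2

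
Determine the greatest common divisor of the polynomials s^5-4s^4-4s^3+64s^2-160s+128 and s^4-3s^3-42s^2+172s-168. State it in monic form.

s^2-4s+4

Euclidean algorithm in ℚ[s]:
  s^5-4s^4-4s^3+64s^2-160s+128 = (s-1)(s^4-3s^3-42s^2+172s-168) + (35s^3-150s^2+180s-40)
  s^4-3s^3-42s^2+172s-168 = ((1/35)s+9/245)(35s^3-150s^2+180s-40) + (-(2040/49)s^2+(8160/49)s-8160/49)
  35s^3-150s^2+180s-40 = (-(343/408)s+49/204)(-(2040/49)s^2+(8160/49)s-8160/49) + (0)
Last nonzero remainder: -(2040/49)s^2+(8160/49)s-8160/49. Dividing through by -2040/49 gives the monic gcd s^2-4s+4.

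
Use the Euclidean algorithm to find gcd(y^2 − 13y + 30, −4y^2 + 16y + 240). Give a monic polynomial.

y − 10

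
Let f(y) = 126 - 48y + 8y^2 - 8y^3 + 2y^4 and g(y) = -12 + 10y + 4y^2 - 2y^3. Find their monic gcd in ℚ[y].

-3 + y

Euclidean algorithm in ℚ[y]:
  2y^4 - 8y^3 + 8y^2 - 48y + 126 = (-y + 2)(-2y^3 + 4y^2 + 10y - 12) + (10y^2 - 80y + 150)
  -2y^3 + 4y^2 + 10y - 12 = (-(1/5)y - 6/5)(10y^2 - 80y + 150) + (-56y + 168)
  10y^2 - 80y + 150 = (-(5/28)y + 25/28)(-56y + 168) + (0)
Last nonzero remainder: -56y + 168. Dividing through by -56 gives the monic gcd y - 3.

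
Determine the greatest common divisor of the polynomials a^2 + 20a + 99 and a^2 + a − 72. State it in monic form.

Apply the Euclidean algorithm:
  a^2 + 20a + 99 = (a^2 + a − 72) + (19a + 171)
  a^2 + a − 72 = ((1/19)a − 8/19)(19a + 171) + (0)
Last nonzero remainder: 19a + 171. Dividing through by 19 gives the monic gcd a + 9.

a + 9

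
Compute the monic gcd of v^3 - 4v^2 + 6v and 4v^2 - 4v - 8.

Apply the Euclidean algorithm:
  v^3 - 4v^2 + 6v = ((1/4)v - 3/4)(4v^2 - 4v - 8) + (5v - 6)
  4v^2 - 4v - 8 = ((4/5)v + 4/25)(5v - 6) + (-176/25)
  5v - 6 = (-(125/176)v + 75/88)(-176/25) + (0)
The last nonzero remainder is the constant -176/25, so the polynomials are coprime and gcd = 1.

1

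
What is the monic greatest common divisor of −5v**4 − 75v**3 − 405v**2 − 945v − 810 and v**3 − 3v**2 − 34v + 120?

v + 6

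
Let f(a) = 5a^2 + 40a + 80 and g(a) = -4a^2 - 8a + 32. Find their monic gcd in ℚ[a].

a + 4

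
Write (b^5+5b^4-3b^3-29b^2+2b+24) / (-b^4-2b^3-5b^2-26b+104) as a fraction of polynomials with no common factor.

(-b^3-3b^2+b+3)/(b^2+13)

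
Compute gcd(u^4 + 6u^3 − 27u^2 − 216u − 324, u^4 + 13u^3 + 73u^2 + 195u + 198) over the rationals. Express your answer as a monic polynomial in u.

By polynomial division,
  u^4 + 6u^3 − 27u^2 − 216u − 324 = (u^4 + 13u^3 + 73u^2 + 195u + 198) + (−7u^3 − 100u^2 − 411u − 522)
  u^4 + 13u^3 + 73u^2 + 195u + 198 = (−(1/7)u + 9/49)(−7u^3 − 100u^2 − 411u − 522) + ((1600/49)u^2 + (9600/49)u + 14400/49)
  −7u^3 − 100u^2 − 411u − 522 = (−(343/1600)u − 1421/800)((1600/49)u^2 + (9600/49)u + 14400/49) + (0)
Last nonzero remainder: (1600/49)u^2 + (9600/49)u + 14400/49. Dividing through by 1600/49 gives the monic gcd u^2 + 6u + 9.

u^2 + 6u + 9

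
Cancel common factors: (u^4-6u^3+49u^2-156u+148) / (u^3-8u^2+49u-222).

(u^2-4u+4)/(u-6)

Apply the Euclidean algorithm:
  u^4-6u^3+49u^2-156u+148 = (u+2)(u^3-8u^2+49u-222) + (16u^2-32u+592)
  u^3-8u^2+49u-222 = ((1/16)u-3/8)(16u^2-32u+592) + (0)
Last nonzero remainder: 16u^2-32u+592. Dividing through by 16 gives the monic gcd u^2-2u+37.
Cancel u^2-2u+37 from numerator and denominator to get the reduced form.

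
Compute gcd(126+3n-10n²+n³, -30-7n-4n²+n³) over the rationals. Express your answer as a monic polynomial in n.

Repeated division with remainder:
  n³-10n²+3n+126 = (n³-4n²-7n-30) + (-6n²+10n+156)
  n³-4n²-7n-30 = (-(1/6)n+7/18)(-6n²+10n+156) + ((136/9)n-272/3)
  -6n²+10n+156 = (-(27/68)n-117/68)((136/9)n-272/3) + (0)
Last nonzero remainder: (136/9)n-272/3. Dividing through by 136/9 gives the monic gcd n-6.

-6+n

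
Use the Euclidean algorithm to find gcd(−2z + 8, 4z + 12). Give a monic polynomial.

1

By polynomial division,
  −2z + 8 = (−1/2)(4z + 12) + (14)
  4z + 12 = ((2/7)z + 6/7)(14) + (0)
The last nonzero remainder is the constant 14, so the polynomials are coprime and gcd = 1.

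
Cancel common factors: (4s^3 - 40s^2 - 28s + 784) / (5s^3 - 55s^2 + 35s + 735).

Euclidean algorithm in ℚ[s]:
  4s^3 - 40s^2 - 28s + 784 = (4/5)(5s^3 - 55s^2 + 35s + 735) + (4s^2 - 56s + 196)
  5s^3 - 55s^2 + 35s + 735 = ((5/4)s + 15/4)(4s^2 - 56s + 196) + (0)
Last nonzero remainder: 4s^2 - 56s + 196. Dividing through by 4 gives the monic gcd s^2 - 14s + 49.
Cancel s^2 - 14s + 49 from numerator and denominator to get the reduced form.

(4s + 16)/(5s + 15)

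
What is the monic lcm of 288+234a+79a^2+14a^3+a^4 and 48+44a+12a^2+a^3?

2304+3600a+2324a^2+820a^3+171a^4+20a^5+a^6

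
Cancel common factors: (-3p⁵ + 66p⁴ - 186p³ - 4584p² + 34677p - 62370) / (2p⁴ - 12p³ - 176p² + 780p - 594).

(-3p² + 51p - 210)/(2p - 2)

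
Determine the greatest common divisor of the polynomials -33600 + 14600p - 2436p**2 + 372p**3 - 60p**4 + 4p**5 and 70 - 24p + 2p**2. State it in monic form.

35 - 12p + p**2

Euclidean algorithm in ℚ[p]:
  4p**5 - 60p**4 + 372p**3 - 2436p**2 + 14600p - 33600 = (2p**3 - 6p**2 + 44p - 480)(2p**2 - 24p + 70) + (0)
Last nonzero remainder: 2p**2 - 24p + 70. Dividing through by 2 gives the monic gcd p**2 - 12p + 35.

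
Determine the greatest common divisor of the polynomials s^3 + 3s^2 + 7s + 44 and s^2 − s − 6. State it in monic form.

1

By polynomial division,
  s^3 + 3s^2 + 7s + 44 = (s + 4)(s^2 − s − 6) + (17s + 68)
  s^2 − s − 6 = ((1/17)s − 5/17)(17s + 68) + (14)
  17s + 68 = ((17/14)s + 34/7)(14) + (0)
The last nonzero remainder is the constant 14, so the polynomials are coprime and gcd = 1.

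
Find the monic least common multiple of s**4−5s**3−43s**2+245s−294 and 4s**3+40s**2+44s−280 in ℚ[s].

s**5−68s**3+30s**2+931s−1470

Repeated division with remainder:
  s**4−5s**3−43s**2+245s−294 = ((1/4)s−15/4)(4s**3+40s**2+44s−280) + (96s**2+480s−1344)
  4s**3+40s**2+44s−280 = ((1/24)s+5/24)(96s**2+480s−1344) + (0)
Last nonzero remainder: 96s**2+480s−1344. Dividing through by 96 gives the monic gcd s**2+5s−14.
Then lcm(f, g) = f·g / gcd(f, g); expanding and making the result monic gives the answer.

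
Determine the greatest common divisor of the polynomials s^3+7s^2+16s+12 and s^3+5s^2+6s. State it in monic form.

s^2+5s+6

By polynomial division,
  s^3+7s^2+16s+12 = (s^3+5s^2+6s) + (2s^2+10s+12)
  s^3+5s^2+6s = ((1/2)s)(2s^2+10s+12) + (0)
Last nonzero remainder: 2s^2+10s+12. Dividing through by 2 gives the monic gcd s^2+5s+6.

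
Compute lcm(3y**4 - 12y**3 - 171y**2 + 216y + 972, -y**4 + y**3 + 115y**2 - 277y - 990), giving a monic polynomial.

y**6 + 2y**5 - 136y**4 - 50y**3 + 3891y**2 - 2016y - 17820

Repeated division with remainder:
  3y**4 - 12y**3 - 171y**2 + 216y + 972 = (-3)(-y**4 + y**3 + 115y**2 - 277y - 990) + (-9y**3 + 174y**2 - 615y - 1998)
  -y**4 + y**3 + 115y**2 - 277y - 990 = ((1/9)y + 55/27)(-9y**3 + 174y**2 - 615y - 1998) + (-(1540/9)y**2 + (10780/9)y + 3080)
  -9y**3 + 174y**2 - 615y - 1998 = ((81/1540)y - 999/1540)(-(1540/9)y**2 + (10780/9)y + 3080) + (0)
Last nonzero remainder: -(1540/9)y**2 + (10780/9)y + 3080. Dividing through by -1540/9 gives the monic gcd y**2 - 7y - 18.
Then lcm(f, g) = f·g / gcd(f, g); expanding and making the result monic gives the answer.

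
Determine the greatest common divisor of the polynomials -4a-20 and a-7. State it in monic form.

1

By polynomial division,
  -4a-20 = (-4)(a-7) + (-48)
  a-7 = (-(1/48)a+7/48)(-48) + (0)
The last nonzero remainder is the constant -48, so the polynomials are coprime and gcd = 1.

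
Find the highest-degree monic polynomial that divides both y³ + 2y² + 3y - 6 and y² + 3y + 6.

y² + 3y + 6

By polynomial division,
  y³ + 2y² + 3y - 6 = (y - 1)(y² + 3y + 6) + (0)
The last nonzero remainder y² + 3y + 6 is already monic.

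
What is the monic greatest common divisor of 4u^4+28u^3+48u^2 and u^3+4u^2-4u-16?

u+4

By polynomial division,
  4u^4+28u^3+48u^2 = (4u+12)(u^3+4u^2-4u-16) + (16u^2+112u+192)
  u^3+4u^2-4u-16 = ((1/16)u-3/16)(16u^2+112u+192) + (5u+20)
  16u^2+112u+192 = ((16/5)u+48/5)(5u+20) + (0)
Last nonzero remainder: 5u+20. Dividing through by 5 gives the monic gcd u+4.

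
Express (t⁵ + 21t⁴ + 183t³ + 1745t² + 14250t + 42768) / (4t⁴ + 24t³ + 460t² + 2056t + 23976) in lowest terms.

Repeated division with remainder:
  t⁵ + 21t⁴ + 183t³ + 1745t² + 14250t + 42768 = ((1/4)t + 15/4)(4t⁴ + 24t³ + 460t² + 2056t + 23976) + (-22t³ - 494t² + 546t - 47142)
  4t⁴ + 24t³ + 460t² + 2056t + 23976 = (-(2/11)t + 362/121)(-22t³ - 494t² + 546t - 47142) + ((246500/121)t² - (986000/121)t + 19966500/121)
  -22t³ - 494t² + 546t - 47142 = (-(1331/123250)t - 35211/123250)((246500/121)t² - (986000/121)t + 19966500/121) + (0)
Last nonzero remainder: (246500/121)t² - (986000/121)t + 19966500/121. Dividing through by 246500/121 gives the monic gcd t² - 4t + 81.
Cancel t² - 4t + 81 from numerator and denominator to get the reduced form.

(t³ + 25t² + 202t + 528)/(4t² + 40t + 296)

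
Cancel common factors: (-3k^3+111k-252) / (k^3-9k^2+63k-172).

(-3k^2-12k+63)/(k^2-5k+43)

Apply the Euclidean algorithm:
  -3k^3+111k-252 = (-3)(k^3-9k^2+63k-172) + (-27k^2+300k-768)
  k^3-9k^2+63k-172 = (-(1/27)k-19/243)(-27k^2+300k-768) + ((4699/81)k-18796/81)
  -27k^2+300k-768 = (-(2187/4699)k+15552/4699)((4699/81)k-18796/81) + (0)
Last nonzero remainder: (4699/81)k-18796/81. Dividing through by 4699/81 gives the monic gcd k-4.
Cancel k-4 from numerator and denominator to get the reduced form.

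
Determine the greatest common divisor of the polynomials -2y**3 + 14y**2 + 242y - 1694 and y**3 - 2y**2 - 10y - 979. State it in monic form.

y - 11

By polynomial division,
  -2y**3 + 14y**2 + 242y - 1694 = (-2)(y**3 - 2y**2 - 10y - 979) + (10y**2 + 222y - 3652)
  y**3 - 2y**2 - 10y - 979 = ((1/10)y - 121/50)(10y**2 + 222y - 3652) + ((22311/25)y - 245421/25)
  10y**2 + 222y - 3652 = ((250/22311)y + 8300/22311)((22311/25)y - 245421/25) + (0)
Last nonzero remainder: (22311/25)y - 245421/25. Dividing through by 22311/25 gives the monic gcd y - 11.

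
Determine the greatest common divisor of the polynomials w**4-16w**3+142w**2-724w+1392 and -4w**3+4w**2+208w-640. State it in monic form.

w-4

By polynomial division,
  w**4-16w**3+142w**2-724w+1392 = (-(1/4)w+15/4)(-4w**3+4w**2+208w-640) + (179w**2-1664w+3792)
  -4w**3+4w**2+208w-640 = (-(4/179)w-5940/32041)(179w**2-1664w+3792) + (-(504560/32041)w+2018240/32041)
  179w**2-1664w+3792 = (-(5735339/504560)w+7593717/126140)(-(504560/32041)w+2018240/32041) + (0)
Last nonzero remainder: -(504560/32041)w+2018240/32041. Dividing through by -504560/32041 gives the monic gcd w-4.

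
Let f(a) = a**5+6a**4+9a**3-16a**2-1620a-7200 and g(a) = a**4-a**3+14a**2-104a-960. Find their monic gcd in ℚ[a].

a**3-5a**2+34a-240

Apply the Euclidean algorithm:
  a**5+6a**4+9a**3-16a**2-1620a-7200 = (a+7)(a**4-a**3+14a**2-104a-960) + (2a**3-10a**2+68a-480)
  a**4-a**3+14a**2-104a-960 = ((1/2)a+2)(2a**3-10a**2+68a-480) + (0)
Last nonzero remainder: 2a**3-10a**2+68a-480. Dividing through by 2 gives the monic gcd a**3-5a**2+34a-240.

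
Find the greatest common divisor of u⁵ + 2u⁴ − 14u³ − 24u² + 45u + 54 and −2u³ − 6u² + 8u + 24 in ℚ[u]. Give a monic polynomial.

u² + u − 6

Euclidean algorithm in ℚ[u]:
  u⁵ + 2u⁴ − 14u³ − 24u² + 45u + 54 = (−(1/2)u² + (1/2)u + 7/2)(−2u³ − 6u² + 8u + 24) + (5u² + 5u − 30)
  −2u³ − 6u² + 8u + 24 = (−(2/5)u − 4/5)(5u² + 5u − 30) + (0)
Last nonzero remainder: 5u² + 5u − 30. Dividing through by 5 gives the monic gcd u² + u − 6.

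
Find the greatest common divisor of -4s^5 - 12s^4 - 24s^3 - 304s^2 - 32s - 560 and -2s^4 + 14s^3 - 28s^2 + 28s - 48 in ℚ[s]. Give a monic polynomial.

Apply the Euclidean algorithm:
  -4s^5 - 12s^4 - 24s^3 - 304s^2 - 32s - 560 = (2s + 20)(-2s^4 + 14s^3 - 28s^2 + 28s - 48) + (-248s^3 + 200s^2 - 496s + 400)
  -2s^4 + 14s^3 - 28s^2 + 28s - 48 = ((1/124)s - 48/961)(-248s^3 + 200s^2 - 496s + 400) + (-(13464/961)s^2 - 26928/961)
  -248s^3 + 200s^2 - 496s + 400 = ((29791/1683)s - 24025/1683)(-(13464/961)s^2 - 26928/961) + (0)
Last nonzero remainder: -(13464/961)s^2 - 26928/961. Dividing through by -13464/961 gives the monic gcd s^2 + 2.

s^2 + 2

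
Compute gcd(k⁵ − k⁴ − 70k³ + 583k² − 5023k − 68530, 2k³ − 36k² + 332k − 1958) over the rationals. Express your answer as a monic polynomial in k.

Repeated division with remainder:
  k⁵ − k⁴ − 70k³ + 583k² − 5023k − 68530 = ((1/2)k² + (17/2)k + 35)(2k³ − 36k² + 332k − 1958) + (0)
Last nonzero remainder: 2k³ − 36k² + 332k − 1958. Dividing through by 2 gives the monic gcd k³ − 18k² + 166k − 979.

k³ − 18k² + 166k − 979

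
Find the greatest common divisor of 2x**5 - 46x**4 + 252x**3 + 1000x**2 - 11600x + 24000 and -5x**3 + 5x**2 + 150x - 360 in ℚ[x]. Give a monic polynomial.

x**2 + 2x - 24

By polynomial division,
  2x**5 - 46x**4 + 252x**3 + 1000x**2 - 11600x + 24000 = (-(2/5)x**2 + (44/5)x - 268/5)(-5x**3 + 5x**2 + 150x - 360) + (-196x**2 - 392x + 4704)
  -5x**3 + 5x**2 + 150x - 360 = ((5/196)x - 15/196)(-196x**2 - 392x + 4704) + (0)
Last nonzero remainder: -196x**2 - 392x + 4704. Dividing through by -196 gives the monic gcd x**2 + 2x - 24.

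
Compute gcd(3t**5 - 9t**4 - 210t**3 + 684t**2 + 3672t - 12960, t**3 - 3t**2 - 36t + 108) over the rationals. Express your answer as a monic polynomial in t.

Apply the Euclidean algorithm:
  3t**5 - 9t**4 - 210t**3 + 684t**2 + 3672t - 12960 = (3t**2 - 102)(t**3 - 3t**2 - 36t + 108) + (54t**2 - 1944)
  t**3 - 3t**2 - 36t + 108 = ((1/54)t - 1/18)(54t**2 - 1944) + (0)
Last nonzero remainder: 54t**2 - 1944. Dividing through by 54 gives the monic gcd t**2 - 36.

t**2 - 36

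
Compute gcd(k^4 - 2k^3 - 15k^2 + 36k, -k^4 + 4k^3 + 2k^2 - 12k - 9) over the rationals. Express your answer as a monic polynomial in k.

Apply the Euclidean algorithm:
  k^4 - 2k^3 - 15k^2 + 36k = (-1)(-k^4 + 4k^3 + 2k^2 - 12k - 9) + (2k^3 - 13k^2 + 24k - 9)
  -k^4 + 4k^3 + 2k^2 - 12k - 9 = (-(1/2)k - 5/4)(2k^3 - 13k^2 + 24k - 9) + (-(9/4)k^2 + (27/2)k - 81/4)
  2k^3 - 13k^2 + 24k - 9 = (-(8/9)k + 4/9)(-(9/4)k^2 + (27/2)k - 81/4) + (0)
Last nonzero remainder: -(9/4)k^2 + (27/2)k - 81/4. Dividing through by -9/4 gives the monic gcd k^2 - 6k + 9.

k^2 - 6k + 9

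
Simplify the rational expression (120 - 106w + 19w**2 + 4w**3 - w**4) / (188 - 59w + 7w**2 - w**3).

Repeated division with remainder:
  -w**4 + 4w**3 + 19w**2 - 106w + 120 = (w + 3)(-w**3 + 7w**2 - 59w + 188) + (57w**2 - 117w - 444)
  -w**3 + 7w**2 - 59w + 188 = (-(1/57)w + 94/1083)(57w**2 - 117w - 444) + (-(20445/361)w + 81780/361)
  57w**2 - 117w - 444 = (-(6859/6815)w - 13357/6815)(-(20445/361)w + 81780/361) + (0)
Last nonzero remainder: -(20445/361)w + 81780/361. Dividing through by -20445/361 gives the monic gcd w - 4.
Cancel w - 4 from numerator and denominator to get the reduced form.

(30 - 19w + w**3)/(47 - 3w + w**2)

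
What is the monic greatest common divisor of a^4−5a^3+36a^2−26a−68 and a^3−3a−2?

Repeated division with remainder:
  a^4−5a^3+36a^2−26a−68 = (a−5)(a^3−3a−2) + (39a^2−39a−78)
  a^3−3a−2 = ((1/39)a+1/39)(39a^2−39a−78) + (0)
Last nonzero remainder: 39a^2−39a−78. Dividing through by 39 gives the monic gcd a^2−a−2.

a^2−a−2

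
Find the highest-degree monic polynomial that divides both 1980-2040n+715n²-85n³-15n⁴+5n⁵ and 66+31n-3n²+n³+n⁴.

Repeated division with remainder:
  5n⁵-15n⁴-85n³+715n²-2040n+1980 = (5n-20)(n⁴+n³-3n²+31n+66) + (-50n³+500n²-1750n+3300)
  n⁴+n³-3n²+31n+66 = (-(1/50)n-11/50)(-50n³+500n²-1750n+3300) + (72n²-288n+792)
  -50n³+500n²-1750n+3300 = (-(25/36)n+25/6)(72n²-288n+792) + (0)
Last nonzero remainder: 72n²-288n+792. Dividing through by 72 gives the monic gcd n²-4n+11.

11-4n+n²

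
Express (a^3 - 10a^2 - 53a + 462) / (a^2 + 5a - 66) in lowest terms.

(a^2 - 4a - 77)/(a + 11)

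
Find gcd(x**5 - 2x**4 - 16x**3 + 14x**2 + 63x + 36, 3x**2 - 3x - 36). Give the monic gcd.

Apply the Euclidean algorithm:
  x**5 - 2x**4 - 16x**3 + 14x**2 + 63x + 36 = ((1/3)x**3 - (1/3)x**2 - (5/3)x - 1)(3x**2 - 3x - 36) + (0)
Last nonzero remainder: 3x**2 - 3x - 36. Dividing through by 3 gives the monic gcd x**2 - x - 12.

x**2 - x - 12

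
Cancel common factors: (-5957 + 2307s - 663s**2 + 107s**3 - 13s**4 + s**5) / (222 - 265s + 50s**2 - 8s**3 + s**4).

Repeated division with remainder:
  s**5 - 13s**4 + 107s**3 - 663s**2 + 2307s - 5957 = (s - 5)(s**4 - 8s**3 + 50s**2 - 265s + 222) + (17s**3 - 148s**2 + 760s - 4847)
  s**4 - 8s**3 + 50s**2 - 265s + 222 = ((1/17)s + 12/289)(17s**3 - 148s**2 + 760s - 4847) + ((3306/289)s**2 - (3306/289)s + 122322/289)
  17s**3 - 148s**2 + 760s - 4847 = ((4913/3306)s - 37859/3306)((3306/289)s**2 - (3306/289)s + 122322/289) + (0)
Last nonzero remainder: (3306/289)s**2 - (3306/289)s + 122322/289. Dividing through by 3306/289 gives the monic gcd s**2 - s + 37.
Cancel s**2 - s + 37 from numerator and denominator to get the reduced form.

(-161 + 58s - 12s**2 + s**3)/(6 - 7s + s**2)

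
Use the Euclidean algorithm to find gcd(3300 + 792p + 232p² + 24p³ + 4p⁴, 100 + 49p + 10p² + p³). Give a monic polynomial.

25 + 6p + p²

Apply the Euclidean algorithm:
  4p⁴ + 24p³ + 232p² + 792p + 3300 = (4p - 16)(p³ + 10p² + 49p + 100) + (196p² + 1176p + 4900)
  p³ + 10p² + 49p + 100 = ((1/196)p + 1/49)(196p² + 1176p + 4900) + (0)
Last nonzero remainder: 196p² + 1176p + 4900. Dividing through by 196 gives the monic gcd p² + 6p + 25.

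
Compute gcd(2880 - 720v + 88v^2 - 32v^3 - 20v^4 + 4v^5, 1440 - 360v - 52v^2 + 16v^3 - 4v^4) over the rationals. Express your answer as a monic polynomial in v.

-12 + v + v^2

Apply the Euclidean algorithm:
  4v^5 - 20v^4 - 32v^3 + 88v^2 - 720v + 2880 = (-v + 1)(-4v^4 + 16v^3 - 52v^2 - 360v + 1440) + (-100v^3 - 220v^2 + 1080v + 1440)
  -4v^4 + 16v^3 - 52v^2 - 360v + 1440 = ((1/25)v - 31/125)(-100v^3 - 220v^2 + 1080v + 1440) + (-(3744/25)v^2 - (3744/25)v + 44928/25)
  -100v^3 - 220v^2 + 1080v + 1440 = ((625/936)v + 125/156)(-(3744/25)v^2 - (3744/25)v + 44928/25) + (0)
Last nonzero remainder: -(3744/25)v^2 - (3744/25)v + 44928/25. Dividing through by -3744/25 gives the monic gcd v^2 + v - 12.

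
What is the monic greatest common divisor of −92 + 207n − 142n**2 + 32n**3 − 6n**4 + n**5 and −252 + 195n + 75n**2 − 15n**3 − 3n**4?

Apply the Euclidean algorithm:
  n**5 − 6n**4 + 32n**3 − 142n**2 + 207n − 92 = (−(1/3)n + 11/3)(−3n**4 − 15n**3 + 75n**2 + 195n − 252) + (112n**3 − 352n**2 − 592n + 832)
  −3n**4 − 15n**3 + 75n**2 + 195n − 252 = (−(3/112)n − 171/784)(112n**3 − 352n**2 − 592n + 832) + (−(864/49)n**2 + (4320/49)n − 3456/49)
  112n**3 − 352n**2 − 592n + 832 = (−(343/54)n − 637/54)(−(864/49)n**2 + (4320/49)n − 3456/49) + (0)
Last nonzero remainder: −(864/49)n**2 + (4320/49)n − 3456/49. Dividing through by −864/49 gives the monic gcd n**2 − 5n + 4.

4 − 5n + n**2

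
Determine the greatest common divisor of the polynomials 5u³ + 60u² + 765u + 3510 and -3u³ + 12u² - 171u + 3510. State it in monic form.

Repeated division with remainder:
  5u³ + 60u² + 765u + 3510 = (-5/3)(-3u³ + 12u² - 171u + 3510) + (80u² + 480u + 9360)
  -3u³ + 12u² - 171u + 3510 = (-(3/80)u + 3/8)(80u² + 480u + 9360) + (0)
Last nonzero remainder: 80u² + 480u + 9360. Dividing through by 80 gives the monic gcd u² + 6u + 117.

u² + 6u + 117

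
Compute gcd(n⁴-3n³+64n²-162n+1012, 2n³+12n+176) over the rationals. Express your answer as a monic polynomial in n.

n²-4n+22

Euclidean algorithm in ℚ[n]:
  n⁴-3n³+64n²-162n+1012 = ((1/2)n-3/2)(2n³+12n+176) + (58n²-232n+1276)
  2n³+12n+176 = ((1/29)n+4/29)(58n²-232n+1276) + (0)
Last nonzero remainder: 58n²-232n+1276. Dividing through by 58 gives the monic gcd n²-4n+22.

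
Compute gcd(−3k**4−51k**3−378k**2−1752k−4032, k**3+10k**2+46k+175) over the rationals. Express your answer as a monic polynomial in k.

Apply the Euclidean algorithm:
  −3k**4−51k**3−378k**2−1752k−4032 = (−3k−21)(k**3+10k**2+46k+175) + (−30k**2−261k−357)
  k**3+10k**2+46k+175 = (−(1/30)k−13/300)(−30k**2−261k−357) + ((2279/100)k+15953/100)
  −30k**2−261k−357 = (−(3000/2279)k−5100/2279)((2279/100)k+15953/100) + (0)
Last nonzero remainder: (2279/100)k+15953/100. Dividing through by 2279/100 gives the monic gcd k+7.

k+7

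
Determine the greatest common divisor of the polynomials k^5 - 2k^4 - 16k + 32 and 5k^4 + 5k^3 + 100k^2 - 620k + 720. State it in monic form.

k^2 - 4k + 4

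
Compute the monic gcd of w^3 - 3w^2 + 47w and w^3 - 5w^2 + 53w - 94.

Euclidean algorithm in ℚ[w]:
  w^3 - 3w^2 + 47w = (w^3 - 5w^2 + 53w - 94) + (2w^2 - 6w + 94)
  w^3 - 5w^2 + 53w - 94 = ((1/2)w - 1)(2w^2 - 6w + 94) + (0)
Last nonzero remainder: 2w^2 - 6w + 94. Dividing through by 2 gives the monic gcd w^2 - 3w + 47.

w^2 - 3w + 47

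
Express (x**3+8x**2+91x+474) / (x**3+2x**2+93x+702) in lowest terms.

Euclidean algorithm in ℚ[x]:
  x**3+8x**2+91x+474 = (x**3+2x**2+93x+702) + (6x**2−2x−228)
  x**3+2x**2+93x+702 = ((1/6)x+7/18)(6x**2−2x−228) + ((1186/9)x+2372/3)
  6x**2−2x−228 = ((27/593)x−171/593)((1186/9)x+2372/3) + (0)
Last nonzero remainder: (1186/9)x+2372/3. Dividing through by 1186/9 gives the monic gcd x+6.
Cancel x+6 from numerator and denominator to get the reduced form.

(x**2+2x+79)/(x**2−4x+117)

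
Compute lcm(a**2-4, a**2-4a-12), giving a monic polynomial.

a**3-6a**2-4a+24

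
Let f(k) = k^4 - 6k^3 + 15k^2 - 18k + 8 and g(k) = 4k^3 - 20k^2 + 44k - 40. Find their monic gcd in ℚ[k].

Apply the Euclidean algorithm:
  k^4 - 6k^3 + 15k^2 - 18k + 8 = ((1/4)k - 1/4)(4k^3 - 20k^2 + 44k - 40) + (-k^2 + 3k - 2)
  4k^3 - 20k^2 + 44k - 40 = (-4k + 8)(-k^2 + 3k - 2) + (12k - 24)
  -k^2 + 3k - 2 = (-(1/12)k + 1/12)(12k - 24) + (0)
Last nonzero remainder: 12k - 24. Dividing through by 12 gives the monic gcd k - 2.

k - 2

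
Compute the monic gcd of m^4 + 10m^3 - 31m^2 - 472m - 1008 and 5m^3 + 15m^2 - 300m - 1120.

By polynomial division,
  m^4 + 10m^3 - 31m^2 - 472m - 1008 = ((1/5)m + 7/5)(5m^3 + 15m^2 - 300m - 1120) + (8m^2 + 172m + 560)
  5m^3 + 15m^2 - 300m - 1120 = ((5/8)m - 185/16)(8m^2 + 172m + 560) + ((5355/4)m + 5355)
  8m^2 + 172m + 560 = ((32/5355)m + 16/153)((5355/4)m + 5355) + (0)
Last nonzero remainder: (5355/4)m + 5355. Dividing through by 5355/4 gives the monic gcd m + 4.

m + 4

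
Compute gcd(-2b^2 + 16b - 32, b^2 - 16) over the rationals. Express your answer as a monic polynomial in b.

b - 4

By polynomial division,
  -2b^2 + 16b - 32 = (-2)(b^2 - 16) + (16b - 64)
  b^2 - 16 = ((1/16)b + 1/4)(16b - 64) + (0)
Last nonzero remainder: 16b - 64. Dividing through by 16 gives the monic gcd b - 4.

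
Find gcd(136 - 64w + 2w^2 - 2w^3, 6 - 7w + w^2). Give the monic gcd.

1

Apply the Euclidean algorithm:
  -2w^3 + 2w^2 - 64w + 136 = (-2w - 12)(w^2 - 7w + 6) + (-136w + 208)
  w^2 - 7w + 6 = (-(1/136)w + 93/2312)(-136w + 208) + (-684/289)
  -136w + 208 = ((9826/171)w - 15028/171)(-684/289) + (0)
The last nonzero remainder is the constant -684/289, so the polynomials are coprime and gcd = 1.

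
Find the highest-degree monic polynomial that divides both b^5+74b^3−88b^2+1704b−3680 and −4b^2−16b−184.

b^2+4b+46

Euclidean algorithm in ℚ[b]:
  b^5+74b^3−88b^2+1704b−3680 = (−(1/4)b^3+b^2−11b+20)(−4b^2−16b−184) + (0)
Last nonzero remainder: −4b^2−16b−184. Dividing through by −4 gives the monic gcd b^2+4b+46.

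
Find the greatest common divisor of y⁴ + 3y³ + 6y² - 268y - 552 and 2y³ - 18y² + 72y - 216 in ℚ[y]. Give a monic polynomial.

y - 6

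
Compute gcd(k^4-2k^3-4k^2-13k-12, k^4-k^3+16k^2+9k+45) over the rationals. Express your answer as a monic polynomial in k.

k^2+k+3

Euclidean algorithm in ℚ[k]:
  k^4-2k^3-4k^2-13k-12 = (k^4-k^3+16k^2+9k+45) + (-k^3-20k^2-22k-57)
  k^4-k^3+16k^2+9k+45 = (-k+21)(-k^3-20k^2-22k-57) + (414k^2+414k+1242)
  -k^3-20k^2-22k-57 = (-(1/414)k-19/414)(414k^2+414k+1242) + (0)
Last nonzero remainder: 414k^2+414k+1242. Dividing through by 414 gives the monic gcd k^2+k+3.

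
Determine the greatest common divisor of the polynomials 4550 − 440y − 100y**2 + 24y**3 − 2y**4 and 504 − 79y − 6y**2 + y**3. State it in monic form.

Euclidean algorithm in ℚ[y]:
  −2y**4 + 24y**3 − 100y**2 − 440y + 4550 = (−2y + 12)(y**3 − 6y**2 − 79y + 504) + (−186y**2 + 1516y − 1498)
  y**3 − 6y**2 − 79y + 504 = (−(1/186)y − 100/8649)(−186y**2 + 1516y − 1498) + (−(601328/8649)y + 4209296/8649)
  −186y**2 + 1516y − 1498 = ((804357/300664)y − 925443/300664)(−(601328/8649)y + 4209296/8649) + (0)
Last nonzero remainder: −(601328/8649)y + 4209296/8649. Dividing through by −601328/8649 gives the monic gcd y − 7.

−7 + y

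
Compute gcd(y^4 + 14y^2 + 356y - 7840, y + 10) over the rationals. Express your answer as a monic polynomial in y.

y + 10

Apply the Euclidean algorithm:
  y^4 + 14y^2 + 356y - 7840 = (y^3 - 10y^2 + 114y - 784)(y + 10) + (0)
The last nonzero remainder y + 10 is already monic.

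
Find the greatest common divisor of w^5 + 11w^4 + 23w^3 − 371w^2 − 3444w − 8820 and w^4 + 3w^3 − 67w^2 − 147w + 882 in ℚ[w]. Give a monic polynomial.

w^2 − w − 42

Euclidean algorithm in ℚ[w]:
  w^5 + 11w^4 + 23w^3 − 371w^2 − 3444w − 8820 = (w + 8)(w^4 + 3w^3 − 67w^2 − 147w + 882) + (66w^3 + 312w^2 − 3150w − 15876)
  w^4 + 3w^3 − 67w^2 − 147w + 882 = ((1/66)w − 19/726)(66w^3 + 312w^2 − 3150w − 15876) + (−(1344/121)w^2 + (1344/121)w + 56448/121)
  66w^3 + 312w^2 − 3150w − 15876 = (−(1331/224)w − 1089/32)(−(1344/121)w^2 + (1344/121)w + 56448/121) + (0)
Last nonzero remainder: −(1344/121)w^2 + (1344/121)w + 56448/121. Dividing through by −1344/121 gives the monic gcd w^2 − w − 42.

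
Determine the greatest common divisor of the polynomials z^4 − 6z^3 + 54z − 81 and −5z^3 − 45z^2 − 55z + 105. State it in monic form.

z + 3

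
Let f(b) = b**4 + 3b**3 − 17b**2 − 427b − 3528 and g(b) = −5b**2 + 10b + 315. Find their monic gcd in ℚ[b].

b**2 − 2b − 63

By polynomial division,
  b**4 + 3b**3 − 17b**2 − 427b − 3528 = (−(1/5)b**2 − b − 56/5)(−5b**2 + 10b + 315) + (0)
Last nonzero remainder: −5b**2 + 10b + 315. Dividing through by −5 gives the monic gcd b**2 − 2b − 63.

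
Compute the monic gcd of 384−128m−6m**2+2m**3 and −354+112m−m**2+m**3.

−3+m

Apply the Euclidean algorithm:
  2m**3−6m**2−128m+384 = (2)(m**3−m**2+112m−354) + (−4m**2−352m+1092)
  m**3−m**2+112m−354 = (−(1/4)m+89/4)(−4m**2−352m+1092) + (8217m−24651)
  −4m**2−352m+1092 = (−(4/8217)m−364/8217)(8217m−24651) + (0)
Last nonzero remainder: 8217m−24651. Dividing through by 8217 gives the monic gcd m−3.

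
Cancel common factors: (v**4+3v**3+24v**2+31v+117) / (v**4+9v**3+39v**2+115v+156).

Euclidean algorithm in ℚ[v]:
  v**4+3v**3+24v**2+31v+117 = (v**4+9v**3+39v**2+115v+156) + (-6v**3-15v**2-84v-39)
  v**4+9v**3+39v**2+115v+156 = (-(1/6)v-13/12)(-6v**3-15v**2-84v-39) + ((35/4)v**2+(35/2)v+455/4)
  -6v**3-15v**2-84v-39 = (-(24/35)v-12/35)((35/4)v**2+(35/2)v+455/4) + (0)
Last nonzero remainder: (35/4)v**2+(35/2)v+455/4. Dividing through by 35/4 gives the monic gcd v**2+2v+13.
Cancel v**2+2v+13 from numerator and denominator to get the reduced form.

(v**2+v+9)/(v**2+7v+12)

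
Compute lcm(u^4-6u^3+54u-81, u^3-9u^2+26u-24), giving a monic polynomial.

Euclidean algorithm in ℚ[u]:
  u^4-6u^3+54u-81 = (u+3)(u^3-9u^2+26u-24) + (u^2-9)
  u^3-9u^2+26u-24 = (u-9)(u^2-9) + (35u-105)
  u^2-9 = ((1/35)u+3/35)(35u-105) + (0)
Last nonzero remainder: 35u-105. Dividing through by 35 gives the monic gcd u-3.
Then lcm(f, g) = f·g / gcd(f, g); expanding and making the result monic gives the answer.

u^6-12u^5+44u^4+6u^3-405u^2+918u-648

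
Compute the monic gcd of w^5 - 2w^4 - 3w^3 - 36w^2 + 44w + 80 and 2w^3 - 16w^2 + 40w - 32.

w^2 - 6w + 8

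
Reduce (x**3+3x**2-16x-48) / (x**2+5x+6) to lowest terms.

(x**2-16)/(x+2)

Apply the Euclidean algorithm:
  x**3+3x**2-16x-48 = (x-2)(x**2+5x+6) + (-12x-36)
  x**2+5x+6 = (-(1/12)x-1/6)(-12x-36) + (0)
Last nonzero remainder: -12x-36. Dividing through by -12 gives the monic gcd x+3.
Cancel x+3 from numerator and denominator to get the reduced form.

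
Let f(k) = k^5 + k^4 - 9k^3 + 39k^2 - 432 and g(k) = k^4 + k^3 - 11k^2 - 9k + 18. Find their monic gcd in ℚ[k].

k^2 - 9

Apply the Euclidean algorithm:
  k^5 + k^4 - 9k^3 + 39k^2 - 432 = (k)(k^4 + k^3 - 11k^2 - 9k + 18) + (2k^3 + 48k^2 - 18k - 432)
  k^4 + k^3 - 11k^2 - 9k + 18 = ((1/2)k - 23/2)(2k^3 + 48k^2 - 18k - 432) + (550k^2 - 4950)
  2k^3 + 48k^2 - 18k - 432 = ((1/275)k + 24/275)(550k^2 - 4950) + (0)
Last nonzero remainder: 550k^2 - 4950. Dividing through by 550 gives the monic gcd k^2 - 9.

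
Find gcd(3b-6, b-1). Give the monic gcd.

By polynomial division,
  3b-6 = (3)(b-1) + (-3)
  b-1 = (-(1/3)b+1/3)(-3) + (0)
The last nonzero remainder is the constant -3, so the polynomials are coprime and gcd = 1.

1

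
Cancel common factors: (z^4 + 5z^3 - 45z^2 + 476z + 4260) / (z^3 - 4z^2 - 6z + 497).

(z^2 + 16z + 60)/(z + 7)

Repeated division with remainder:
  z^4 + 5z^3 - 45z^2 + 476z + 4260 = (z + 9)(z^3 - 4z^2 - 6z + 497) + (-3z^2 + 33z - 213)
  z^3 - 4z^2 - 6z + 497 = (-(1/3)z - 7/3)(-3z^2 + 33z - 213) + (0)
Last nonzero remainder: -3z^2 + 33z - 213. Dividing through by -3 gives the monic gcd z^2 - 11z + 71.
Cancel z^2 - 11z + 71 from numerator and denominator to get the reduced form.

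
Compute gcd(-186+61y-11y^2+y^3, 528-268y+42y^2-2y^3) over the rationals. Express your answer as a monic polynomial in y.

-6+y

Euclidean algorithm in ℚ[y]:
  y^3-11y^2+61y-186 = (-1/2)(-2y^3+42y^2-268y+528) + (10y^2-73y+78)
  -2y^3+42y^2-268y+528 = (-(1/5)y+137/50)(10y^2-73y+78) + (-(2619/50)y+7857/25)
  10y^2-73y+78 = (-(500/2619)y+650/2619)(-(2619/50)y+7857/25) + (0)
Last nonzero remainder: -(2619/50)y+7857/25. Dividing through by -2619/50 gives the monic gcd y-6.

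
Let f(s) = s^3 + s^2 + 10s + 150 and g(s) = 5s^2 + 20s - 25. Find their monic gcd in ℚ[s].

s + 5

Euclidean algorithm in ℚ[s]:
  s^3 + s^2 + 10s + 150 = ((1/5)s - 3/5)(5s^2 + 20s - 25) + (27s + 135)
  5s^2 + 20s - 25 = ((5/27)s - 5/27)(27s + 135) + (0)
Last nonzero remainder: 27s + 135. Dividing through by 27 gives the monic gcd s + 5.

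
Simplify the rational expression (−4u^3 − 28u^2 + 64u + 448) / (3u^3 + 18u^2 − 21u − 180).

(−4u^2 − 12u + 112)/(3u^2 + 6u − 45)

Euclidean algorithm in ℚ[u]:
  −4u^3 − 28u^2 + 64u + 448 = (−4/3)(3u^3 + 18u^2 − 21u − 180) + (−4u^2 + 36u + 208)
  3u^3 + 18u^2 − 21u − 180 = (−(3/4)u − 45/4)(−4u^2 + 36u + 208) + (540u + 2160)
  −4u^2 + 36u + 208 = (−(1/135)u + 13/135)(540u + 2160) + (0)
Last nonzero remainder: 540u + 2160. Dividing through by 540 gives the monic gcd u + 4.
Cancel u + 4 from numerator and denominator to get the reduced form.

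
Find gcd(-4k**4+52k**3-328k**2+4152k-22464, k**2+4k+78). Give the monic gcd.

k**2+4k+78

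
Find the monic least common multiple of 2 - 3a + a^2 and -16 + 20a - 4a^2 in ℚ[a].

-8 + 14a - 7a^2 + a^3

Euclidean algorithm in ℚ[a]:
  a^2 - 3a + 2 = (-1/4)(-4a^2 + 20a - 16) + (2a - 2)
  -4a^2 + 20a - 16 = (-2a + 8)(2a - 2) + (0)
Last nonzero remainder: 2a - 2. Dividing through by 2 gives the monic gcd a - 1.
Then lcm(f, g) = f·g / gcd(f, g); expanding and making the result monic gives the answer.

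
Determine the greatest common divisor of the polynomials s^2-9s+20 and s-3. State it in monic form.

Repeated division with remainder:
  s^2-9s+20 = (s-6)(s-3) + (2)
  s-3 = ((1/2)s-3/2)(2) + (0)
The last nonzero remainder is the constant 2, so the polynomials are coprime and gcd = 1.

1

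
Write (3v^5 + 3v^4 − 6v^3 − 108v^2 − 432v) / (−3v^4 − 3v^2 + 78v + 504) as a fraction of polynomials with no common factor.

(−v^3 − 2v^2 − 12v)/(v^2 + v + 14)

Euclidean algorithm in ℚ[v]:
  3v^5 + 3v^4 − 6v^3 − 108v^2 − 432v = (−v − 1)(−3v^4 − 3v^2 + 78v + 504) + (−9v^3 − 33v^2 + 150v + 504)
  −3v^4 − 3v^2 + 78v + 504 = ((1/3)v − 11/9)(−9v^3 − 33v^2 + 150v + 504) + (−(280/3)v^2 + (280/3)v + 1120)
  −9v^3 − 33v^2 + 150v + 504 = ((27/280)v + 9/20)(−(280/3)v^2 + (280/3)v + 1120) + (0)
Last nonzero remainder: −(280/3)v^2 + (280/3)v + 1120. Dividing through by −280/3 gives the monic gcd v^2 − v − 12.
Cancel v^2 − v − 12 from numerator and denominator to get the reduced form.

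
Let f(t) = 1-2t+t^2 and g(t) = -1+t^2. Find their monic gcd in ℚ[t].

-1+t

Apply the Euclidean algorithm:
  t^2-2t+1 = (t^2-1) + (-2t+2)
  t^2-1 = (-(1/2)t-1/2)(-2t+2) + (0)
Last nonzero remainder: -2t+2. Dividing through by -2 gives the monic gcd t-1.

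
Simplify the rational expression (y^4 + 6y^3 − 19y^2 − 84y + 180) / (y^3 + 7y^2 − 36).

Repeated division with remainder:
  y^4 + 6y^3 − 19y^2 − 84y + 180 = (y − 1)(y^3 + 7y^2 − 36) + (−12y^2 − 48y + 144)
  y^3 + 7y^2 − 36 = (−(1/12)y − 1/4)(−12y^2 − 48y + 144) + (0)
Last nonzero remainder: −12y^2 − 48y + 144. Dividing through by −12 gives the monic gcd y^2 + 4y − 12.
Cancel y^2 + 4y − 12 from numerator and denominator to get the reduced form.

(y^2 + 2y − 15)/(y + 3)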